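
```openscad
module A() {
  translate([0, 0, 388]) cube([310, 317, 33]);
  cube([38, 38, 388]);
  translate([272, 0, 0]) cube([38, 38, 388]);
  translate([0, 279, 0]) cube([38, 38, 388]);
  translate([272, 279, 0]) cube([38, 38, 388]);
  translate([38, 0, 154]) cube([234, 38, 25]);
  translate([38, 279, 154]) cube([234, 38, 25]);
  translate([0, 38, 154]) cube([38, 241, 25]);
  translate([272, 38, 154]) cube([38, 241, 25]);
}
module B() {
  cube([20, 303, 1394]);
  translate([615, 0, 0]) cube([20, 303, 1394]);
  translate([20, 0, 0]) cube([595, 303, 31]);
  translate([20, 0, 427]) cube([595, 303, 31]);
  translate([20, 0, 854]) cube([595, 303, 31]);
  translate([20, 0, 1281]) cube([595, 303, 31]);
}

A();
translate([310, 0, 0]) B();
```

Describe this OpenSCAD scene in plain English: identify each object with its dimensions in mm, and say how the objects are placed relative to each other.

A is a four-legged stool. The seat is a 310×317×33 mm slab whose top surface is at z = 421 mm; four square legs, each 38×38 mm in cross-section, run from the floor (z = 0) to the underside of the seat, each flush with a corner of the seat. Four stretchers, 38 mm wide and 25 mm tall, connect adjacent legs with their undersides at z = 154 mm, each running between the inner faces of the legs it joins and aligned with the legs' outer faces on the other axis.

B is a bookshelf 635 mm wide overall, 303 mm deep and 1394 mm tall. The two sides are 20 mm thick vertical panels. 4 horizontal shelves of 31 mm thickness span between the inner faces of the sides; the lowest shelf sits on the floor and shelves are stacked with a clear vertical gap of 396 mm between each pair.

The bookshelf is against the stool's +x side, with their −y faces flush.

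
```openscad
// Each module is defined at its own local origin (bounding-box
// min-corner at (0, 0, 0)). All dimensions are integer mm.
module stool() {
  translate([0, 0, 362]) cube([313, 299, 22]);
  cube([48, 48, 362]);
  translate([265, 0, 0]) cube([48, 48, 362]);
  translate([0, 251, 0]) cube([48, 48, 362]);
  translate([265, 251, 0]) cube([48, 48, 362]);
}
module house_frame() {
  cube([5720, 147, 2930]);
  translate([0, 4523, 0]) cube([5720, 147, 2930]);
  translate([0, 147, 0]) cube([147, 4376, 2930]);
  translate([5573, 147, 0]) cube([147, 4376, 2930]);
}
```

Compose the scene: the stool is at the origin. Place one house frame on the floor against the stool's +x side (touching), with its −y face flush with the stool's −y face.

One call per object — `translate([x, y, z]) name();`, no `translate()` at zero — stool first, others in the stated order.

stool();
translate([313, 0, 0]) house_frame();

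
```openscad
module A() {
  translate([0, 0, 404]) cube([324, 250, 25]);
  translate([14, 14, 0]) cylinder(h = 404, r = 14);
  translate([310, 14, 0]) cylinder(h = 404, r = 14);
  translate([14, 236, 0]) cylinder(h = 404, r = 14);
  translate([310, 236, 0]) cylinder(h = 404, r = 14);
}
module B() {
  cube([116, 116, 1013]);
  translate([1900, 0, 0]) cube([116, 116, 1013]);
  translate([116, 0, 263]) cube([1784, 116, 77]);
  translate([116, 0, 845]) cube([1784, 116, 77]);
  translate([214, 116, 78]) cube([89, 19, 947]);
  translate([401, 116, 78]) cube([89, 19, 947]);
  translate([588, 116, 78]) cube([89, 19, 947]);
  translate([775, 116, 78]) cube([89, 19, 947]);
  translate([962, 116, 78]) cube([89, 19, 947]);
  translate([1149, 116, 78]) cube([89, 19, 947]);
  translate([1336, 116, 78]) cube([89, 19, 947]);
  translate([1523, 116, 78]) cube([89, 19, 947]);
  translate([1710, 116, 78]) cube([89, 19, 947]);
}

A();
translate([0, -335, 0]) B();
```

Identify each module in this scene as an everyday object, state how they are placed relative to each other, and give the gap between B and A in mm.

A is a stool. B is a fence section. The fence section is on the floor beside the stool on its −y side. The gap between the fence section and the stool is 200 mm.

The fence section's nearest face is 200 mm from the stool's −y face.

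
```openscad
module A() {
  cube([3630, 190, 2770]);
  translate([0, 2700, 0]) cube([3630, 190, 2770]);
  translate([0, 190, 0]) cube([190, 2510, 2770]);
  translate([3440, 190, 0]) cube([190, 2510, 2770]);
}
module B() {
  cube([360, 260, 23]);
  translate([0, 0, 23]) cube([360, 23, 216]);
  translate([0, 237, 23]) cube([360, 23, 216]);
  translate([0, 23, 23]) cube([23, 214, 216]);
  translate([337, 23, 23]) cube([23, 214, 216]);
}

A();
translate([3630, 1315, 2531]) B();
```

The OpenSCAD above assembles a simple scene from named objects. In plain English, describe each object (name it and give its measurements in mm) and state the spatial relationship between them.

A is the wall frame of a small rectangular building: four walls, each 2770 mm tall and 190 mm thick, enclosing a footprint 3630 mm (x) by 2890 mm (y) outside-to-outside, with no floor or roof. The front and back walls (the −y and +y sides) span the full width; the two side walls fit between them.

B is an open-topped rectangular box: outside dimensions 360×260×239 mm, with a uniform wall and base thickness of 23 mm. The base is a full 360×260 slab on the floor; four walls sit on top of the base. The front and back walls (the −y and +y sides) span the full width; the two side walls fit between them.

The open box is beside the house frame with their tops flush at z = 2770.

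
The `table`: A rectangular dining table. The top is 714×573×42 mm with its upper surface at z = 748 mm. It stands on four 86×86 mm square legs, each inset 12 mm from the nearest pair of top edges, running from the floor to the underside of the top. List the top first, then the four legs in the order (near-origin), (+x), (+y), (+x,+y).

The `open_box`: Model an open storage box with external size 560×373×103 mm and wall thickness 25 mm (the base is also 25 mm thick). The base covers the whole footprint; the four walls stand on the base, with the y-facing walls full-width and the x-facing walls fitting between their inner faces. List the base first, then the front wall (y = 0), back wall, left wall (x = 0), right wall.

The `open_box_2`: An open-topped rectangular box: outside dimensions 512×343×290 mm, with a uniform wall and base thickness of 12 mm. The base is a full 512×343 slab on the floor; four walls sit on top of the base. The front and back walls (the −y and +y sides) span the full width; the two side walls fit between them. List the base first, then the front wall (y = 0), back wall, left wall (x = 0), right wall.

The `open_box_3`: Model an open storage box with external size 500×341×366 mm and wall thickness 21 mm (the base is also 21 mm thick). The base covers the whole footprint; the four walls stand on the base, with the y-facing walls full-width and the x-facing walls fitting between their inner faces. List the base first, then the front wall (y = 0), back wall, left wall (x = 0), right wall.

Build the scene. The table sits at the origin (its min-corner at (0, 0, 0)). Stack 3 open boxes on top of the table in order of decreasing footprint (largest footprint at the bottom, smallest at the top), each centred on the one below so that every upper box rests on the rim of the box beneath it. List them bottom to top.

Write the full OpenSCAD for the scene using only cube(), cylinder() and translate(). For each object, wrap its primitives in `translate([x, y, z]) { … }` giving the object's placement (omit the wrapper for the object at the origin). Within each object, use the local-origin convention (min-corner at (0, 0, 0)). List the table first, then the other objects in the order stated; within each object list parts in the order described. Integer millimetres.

translate([0, 0, 706]) cube([714, 573, 42]);
translate([12, 12, 0]) cube([86, 86, 706]);
translate([616, 12, 0]) cube([86, 86, 706]);
translate([12, 475, 0]) cube([86, 86, 706]);
translate([616, 475, 0]) cube([86, 86, 706]);
translate([77, 100, 748]) {
  cube([560, 373, 25]);
  translate([0, 0, 25]) cube([560, 25, 78]);
  translate([0, 348, 25]) cube([560, 25, 78]);
  translate([0, 25, 25]) cube([25, 323, 78]);
  translate([535, 25, 25]) cube([25, 323, 78]);
}
translate([101, 115, 851]) {
  cube([512, 343, 12]);
  translate([0, 0, 12]) cube([512, 12, 278]);
  translate([0, 331, 12]) cube([512, 12, 278]);
  translate([0, 12, 12]) cube([12, 319, 278]);
  translate([500, 12, 12]) cube([12, 319, 278]);
}
translate([107, 116, 1141]) {
  cube([500, 341, 21]);
  translate([0, 0, 21]) cube([500, 21, 345]);
  translate([0, 320, 21]) cube([500, 21, 345]);
  translate([0, 21, 21]) cube([21, 299, 345]);
  translate([479, 21, 21]) cube([21, 299, 345]);
}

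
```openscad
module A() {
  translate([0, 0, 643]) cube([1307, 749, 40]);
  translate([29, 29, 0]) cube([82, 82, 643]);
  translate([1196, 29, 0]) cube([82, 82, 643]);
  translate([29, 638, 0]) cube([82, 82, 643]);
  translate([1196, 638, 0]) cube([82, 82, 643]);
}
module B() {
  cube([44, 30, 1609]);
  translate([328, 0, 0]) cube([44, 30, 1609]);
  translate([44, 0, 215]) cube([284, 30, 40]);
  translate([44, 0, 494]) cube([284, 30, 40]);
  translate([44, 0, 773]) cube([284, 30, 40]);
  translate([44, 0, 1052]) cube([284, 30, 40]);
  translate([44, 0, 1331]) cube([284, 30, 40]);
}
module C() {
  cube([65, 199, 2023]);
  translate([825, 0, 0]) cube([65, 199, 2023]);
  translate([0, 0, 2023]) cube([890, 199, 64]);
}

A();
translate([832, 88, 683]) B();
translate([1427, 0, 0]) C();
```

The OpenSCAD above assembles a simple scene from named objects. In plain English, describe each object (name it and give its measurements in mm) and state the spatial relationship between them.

A is a table: top 1307 mm (x) × 749 mm (y), 40 mm thick, upper face at z = 683 mm, on four 82×82 mm square legs, each inset 29 mm from the nearest pair of top edges, running from z = 0 to the bottom of the top.

B is a straight ladder. Two 44×30 mm vertical rails, 1609 mm tall, stand 372 mm apart (outside-to-outside) with their front faces coplanar on the −y side. 5 rungs, each 30 mm deep and 40 mm tall, span between the inner faces of the rails, front faces flush with the rails. The lowest rung's underside is at z = 215 mm and rungs are spaced 279 mm apart (underside to underside).

C is a rectangular door frame: two vertical jambs of 65×199 mm section, 2023 mm tall, with a clear opening 760 mm wide between their inner faces. A header 64 mm tall and 199 mm deep lies on top of the jambs and spans the full outside width.

The ladder is on top of the table. The door frame is on the floor beside the table on its +x side.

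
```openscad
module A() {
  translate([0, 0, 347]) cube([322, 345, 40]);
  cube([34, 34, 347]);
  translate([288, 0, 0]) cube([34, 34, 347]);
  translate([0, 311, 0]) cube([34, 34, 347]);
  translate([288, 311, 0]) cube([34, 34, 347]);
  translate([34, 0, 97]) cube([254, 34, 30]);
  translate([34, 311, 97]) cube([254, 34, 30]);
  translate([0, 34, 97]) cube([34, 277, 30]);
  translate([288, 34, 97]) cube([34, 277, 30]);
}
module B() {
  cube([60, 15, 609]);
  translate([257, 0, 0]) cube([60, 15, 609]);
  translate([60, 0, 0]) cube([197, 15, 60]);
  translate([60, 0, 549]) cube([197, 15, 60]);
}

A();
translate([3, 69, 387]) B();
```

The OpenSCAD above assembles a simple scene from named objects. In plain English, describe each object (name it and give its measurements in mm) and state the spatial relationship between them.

A is a four-legged stool. The seat is 322×345 mm, 40 mm thick, top at z = 387 mm. It stands on four square legs, each 34×34 mm in cross-section, from z = 0 to the seat underside, each flush with a corner of the seat. Four stretchers, 34 mm wide and 30 mm tall, connect adjacent legs with their undersides at z = 97 mm, each running between the inner faces of the legs it joins and aligned with the legs' outer faces on the other axis.

B is a picture frame with a 197×489 mm rectangular opening (x by z) and a uniform 60 mm border on every side. Frame depth is 15 mm along y. It is built from two vertical stiles running the full outside height and two horizontal rails spanning the gap between the stiles.

The picture frame is on top of the stool.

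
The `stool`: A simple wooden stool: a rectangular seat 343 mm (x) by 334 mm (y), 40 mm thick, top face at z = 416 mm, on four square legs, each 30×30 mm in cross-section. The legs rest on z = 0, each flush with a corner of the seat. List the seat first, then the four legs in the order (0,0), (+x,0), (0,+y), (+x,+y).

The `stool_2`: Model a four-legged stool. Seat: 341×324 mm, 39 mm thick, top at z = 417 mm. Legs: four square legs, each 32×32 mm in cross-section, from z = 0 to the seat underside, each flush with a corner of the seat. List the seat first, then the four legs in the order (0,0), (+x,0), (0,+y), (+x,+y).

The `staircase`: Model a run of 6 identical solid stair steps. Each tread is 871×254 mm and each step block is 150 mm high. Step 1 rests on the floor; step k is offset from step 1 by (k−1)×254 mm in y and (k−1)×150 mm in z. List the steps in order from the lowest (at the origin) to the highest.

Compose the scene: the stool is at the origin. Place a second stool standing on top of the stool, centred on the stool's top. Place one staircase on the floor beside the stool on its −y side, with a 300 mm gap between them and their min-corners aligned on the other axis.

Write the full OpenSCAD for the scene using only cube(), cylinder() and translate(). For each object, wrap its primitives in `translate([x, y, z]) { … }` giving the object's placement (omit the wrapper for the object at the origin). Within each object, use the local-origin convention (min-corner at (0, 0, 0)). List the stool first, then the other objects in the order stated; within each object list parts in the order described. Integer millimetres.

translate([0, 0, 376]) cube([343, 334, 40]);
cube([30, 30, 376]);
translate([313, 0, 0]) cube([30, 30, 376]);
translate([0, 304, 0]) cube([30, 30, 376]);
translate([313, 304, 0]) cube([30, 30, 376]);
translate([1, 5, 416]) {
  translate([0, 0, 378]) cube([341, 324, 39]);
  cube([32, 32, 378]);
  translate([309, 0, 0]) cube([32, 32, 378]);
  translate([0, 292, 0]) cube([32, 32, 378]);
  translate([309, 292, 0]) cube([32, 32, 378]);
}
translate([0, -1824, 0]) {
  cube([871, 254, 150]);
  translate([0, 254, 150]) cube([871, 254, 150]);
  translate([0, 508, 300]) cube([871, 254, 150]);
  translate([0, 762, 450]) cube([871, 254, 150]);
  translate([0, 1016, 600]) cube([871, 254, 150]);
  translate([0, 1270, 750]) cube([871, 254, 150]);
}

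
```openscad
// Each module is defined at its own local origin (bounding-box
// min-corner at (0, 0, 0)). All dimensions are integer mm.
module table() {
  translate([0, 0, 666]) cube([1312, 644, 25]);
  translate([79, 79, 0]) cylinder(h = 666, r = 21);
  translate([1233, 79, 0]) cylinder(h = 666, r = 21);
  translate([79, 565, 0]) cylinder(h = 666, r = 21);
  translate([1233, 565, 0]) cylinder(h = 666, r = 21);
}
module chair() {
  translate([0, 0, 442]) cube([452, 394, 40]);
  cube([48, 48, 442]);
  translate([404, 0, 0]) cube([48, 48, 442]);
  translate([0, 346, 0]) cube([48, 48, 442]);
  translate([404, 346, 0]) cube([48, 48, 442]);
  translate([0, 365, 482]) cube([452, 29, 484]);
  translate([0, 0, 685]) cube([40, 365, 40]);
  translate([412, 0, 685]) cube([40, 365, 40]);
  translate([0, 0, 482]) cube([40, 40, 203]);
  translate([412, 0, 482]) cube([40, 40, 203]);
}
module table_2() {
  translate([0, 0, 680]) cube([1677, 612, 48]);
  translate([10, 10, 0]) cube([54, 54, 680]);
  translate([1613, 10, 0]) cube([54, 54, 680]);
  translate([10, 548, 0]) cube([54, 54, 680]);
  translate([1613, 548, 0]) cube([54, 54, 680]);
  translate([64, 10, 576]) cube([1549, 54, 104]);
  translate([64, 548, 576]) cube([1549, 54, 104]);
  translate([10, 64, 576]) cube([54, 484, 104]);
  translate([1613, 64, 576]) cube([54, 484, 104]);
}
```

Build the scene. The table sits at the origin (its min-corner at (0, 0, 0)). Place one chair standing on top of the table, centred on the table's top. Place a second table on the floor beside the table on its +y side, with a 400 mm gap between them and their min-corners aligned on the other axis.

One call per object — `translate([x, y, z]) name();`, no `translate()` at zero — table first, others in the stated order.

table();
translate([430, 125, 691]) chair();
translate([0, 1044, 0]) table_2();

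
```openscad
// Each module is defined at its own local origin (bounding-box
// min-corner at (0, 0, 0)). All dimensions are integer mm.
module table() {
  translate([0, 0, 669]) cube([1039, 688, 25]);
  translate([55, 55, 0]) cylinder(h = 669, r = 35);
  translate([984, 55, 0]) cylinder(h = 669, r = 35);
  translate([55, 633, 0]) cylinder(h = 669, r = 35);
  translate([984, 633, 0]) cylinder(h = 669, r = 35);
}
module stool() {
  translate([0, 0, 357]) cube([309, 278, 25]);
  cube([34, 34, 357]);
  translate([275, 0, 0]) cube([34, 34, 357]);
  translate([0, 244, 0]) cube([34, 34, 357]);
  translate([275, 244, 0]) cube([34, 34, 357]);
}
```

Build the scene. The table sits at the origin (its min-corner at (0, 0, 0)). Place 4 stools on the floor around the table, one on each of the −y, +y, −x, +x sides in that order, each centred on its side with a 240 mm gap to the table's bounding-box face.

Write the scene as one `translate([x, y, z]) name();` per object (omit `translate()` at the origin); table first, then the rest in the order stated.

table();
translate([365, -518, 0]) stool();
translate([365, 928, 0]) stool();
translate([-549, 205, 0]) stool();
translate([1279, 205, 0]) stool();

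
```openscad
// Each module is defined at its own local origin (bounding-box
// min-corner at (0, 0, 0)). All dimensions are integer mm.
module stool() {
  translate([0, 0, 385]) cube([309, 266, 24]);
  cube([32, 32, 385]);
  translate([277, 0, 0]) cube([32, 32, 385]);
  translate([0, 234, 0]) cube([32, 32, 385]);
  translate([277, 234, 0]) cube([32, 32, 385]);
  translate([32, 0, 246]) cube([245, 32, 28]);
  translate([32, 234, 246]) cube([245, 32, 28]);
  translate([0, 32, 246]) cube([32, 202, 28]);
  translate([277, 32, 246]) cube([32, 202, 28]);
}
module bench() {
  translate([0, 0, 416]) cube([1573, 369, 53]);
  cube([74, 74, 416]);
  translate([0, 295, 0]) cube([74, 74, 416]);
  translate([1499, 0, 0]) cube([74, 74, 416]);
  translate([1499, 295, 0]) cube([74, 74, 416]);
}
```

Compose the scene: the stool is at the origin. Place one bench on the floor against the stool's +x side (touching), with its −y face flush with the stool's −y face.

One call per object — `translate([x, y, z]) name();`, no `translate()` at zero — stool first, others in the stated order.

stool();
translate([309, 0, 0]) bench();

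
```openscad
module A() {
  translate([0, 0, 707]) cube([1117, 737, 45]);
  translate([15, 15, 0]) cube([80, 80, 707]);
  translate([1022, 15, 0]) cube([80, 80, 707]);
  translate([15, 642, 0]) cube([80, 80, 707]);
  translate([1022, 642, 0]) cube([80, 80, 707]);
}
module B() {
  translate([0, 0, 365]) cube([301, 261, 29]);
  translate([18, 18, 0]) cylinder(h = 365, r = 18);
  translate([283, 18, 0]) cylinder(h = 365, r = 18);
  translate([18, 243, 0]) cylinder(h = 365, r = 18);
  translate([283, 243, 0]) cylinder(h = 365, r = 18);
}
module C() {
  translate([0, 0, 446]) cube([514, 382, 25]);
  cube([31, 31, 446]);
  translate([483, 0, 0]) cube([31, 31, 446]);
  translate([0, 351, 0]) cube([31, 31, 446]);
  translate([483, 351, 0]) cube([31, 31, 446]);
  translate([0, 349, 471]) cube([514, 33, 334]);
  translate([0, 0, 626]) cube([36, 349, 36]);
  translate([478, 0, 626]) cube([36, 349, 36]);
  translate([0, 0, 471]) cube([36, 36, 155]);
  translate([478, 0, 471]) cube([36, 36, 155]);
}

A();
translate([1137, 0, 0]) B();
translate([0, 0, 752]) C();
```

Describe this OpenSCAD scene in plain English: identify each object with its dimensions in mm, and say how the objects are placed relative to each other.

A is a table: top 1117 mm (x) × 737 mm (y), 45 mm thick, upper face at z = 752 mm, on four 80×80 mm square legs, each inset 15 mm from the nearest pair of top edges, running from z = 0 to the bottom of the top.

B is a simple wooden stool: a rectangular seat 301 mm (x) by 261 mm (y), 29 mm thick, top face at z = 394 mm, on four round legs, each 36 mm in diameter. The legs rest on z = 0, each leg's axis is inset half a diameter from the nearest pair of seat edges (so the leg's bounding box is flush with the corner).

C is a chair. The seat is a 514×382×25 mm slab with its top at z = 471 mm, on four 31×31 mm corner legs (flush with the seat edges, standing on z = 0). A flat backrest 33 mm thick, 334 mm tall, spans the full seat width and rises from the seat top along its +y edge, rear face flush with the rear of the seat. Two armrests of 36×36 mm section run along each side from the seat's front edge to the front of the backrest, top faces 191 mm above the seat top and outer faces flush with the seat's x-edges; a 36×36 mm post under the front of each armrest stands on the seat at the front corner.

The stool is on the floor beside the table on its +x side. The chair is on top of the table.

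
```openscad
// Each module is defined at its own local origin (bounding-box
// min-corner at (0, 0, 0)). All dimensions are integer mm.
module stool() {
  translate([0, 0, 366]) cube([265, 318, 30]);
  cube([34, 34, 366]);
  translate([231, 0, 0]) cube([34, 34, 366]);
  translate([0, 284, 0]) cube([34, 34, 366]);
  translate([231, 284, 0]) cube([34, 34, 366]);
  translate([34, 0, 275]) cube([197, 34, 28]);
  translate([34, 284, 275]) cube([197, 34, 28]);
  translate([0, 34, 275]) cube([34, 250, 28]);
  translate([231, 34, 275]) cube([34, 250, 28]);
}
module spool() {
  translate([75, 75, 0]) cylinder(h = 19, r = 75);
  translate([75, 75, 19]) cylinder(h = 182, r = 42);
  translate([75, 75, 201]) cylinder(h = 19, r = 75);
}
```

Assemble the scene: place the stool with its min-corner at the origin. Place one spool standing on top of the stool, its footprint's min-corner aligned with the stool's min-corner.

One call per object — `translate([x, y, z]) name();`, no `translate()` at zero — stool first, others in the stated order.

stool();
translate([0, 0, 396]) spool();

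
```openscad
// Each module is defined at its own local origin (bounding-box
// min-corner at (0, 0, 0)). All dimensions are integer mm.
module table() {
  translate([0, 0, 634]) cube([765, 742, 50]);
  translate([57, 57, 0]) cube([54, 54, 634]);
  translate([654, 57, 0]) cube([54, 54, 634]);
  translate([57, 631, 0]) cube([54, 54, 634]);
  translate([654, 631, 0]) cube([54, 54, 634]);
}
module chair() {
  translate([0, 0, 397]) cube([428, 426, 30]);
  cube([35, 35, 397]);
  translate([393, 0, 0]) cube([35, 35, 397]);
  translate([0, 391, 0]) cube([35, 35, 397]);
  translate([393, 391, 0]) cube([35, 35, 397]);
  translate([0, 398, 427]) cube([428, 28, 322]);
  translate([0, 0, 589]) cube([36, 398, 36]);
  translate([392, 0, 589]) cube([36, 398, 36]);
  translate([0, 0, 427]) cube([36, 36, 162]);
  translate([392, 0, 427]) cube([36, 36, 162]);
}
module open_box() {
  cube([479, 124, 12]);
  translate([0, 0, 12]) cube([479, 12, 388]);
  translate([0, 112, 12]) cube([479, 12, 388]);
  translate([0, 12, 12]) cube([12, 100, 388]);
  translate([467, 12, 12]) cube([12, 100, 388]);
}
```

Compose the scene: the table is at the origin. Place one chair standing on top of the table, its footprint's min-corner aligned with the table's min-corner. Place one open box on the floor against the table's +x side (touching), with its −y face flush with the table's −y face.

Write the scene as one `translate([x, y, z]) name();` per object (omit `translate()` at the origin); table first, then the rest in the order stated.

table();
translate([0, 0, 684]) chair();
translate([765, 0, 0]) open_box();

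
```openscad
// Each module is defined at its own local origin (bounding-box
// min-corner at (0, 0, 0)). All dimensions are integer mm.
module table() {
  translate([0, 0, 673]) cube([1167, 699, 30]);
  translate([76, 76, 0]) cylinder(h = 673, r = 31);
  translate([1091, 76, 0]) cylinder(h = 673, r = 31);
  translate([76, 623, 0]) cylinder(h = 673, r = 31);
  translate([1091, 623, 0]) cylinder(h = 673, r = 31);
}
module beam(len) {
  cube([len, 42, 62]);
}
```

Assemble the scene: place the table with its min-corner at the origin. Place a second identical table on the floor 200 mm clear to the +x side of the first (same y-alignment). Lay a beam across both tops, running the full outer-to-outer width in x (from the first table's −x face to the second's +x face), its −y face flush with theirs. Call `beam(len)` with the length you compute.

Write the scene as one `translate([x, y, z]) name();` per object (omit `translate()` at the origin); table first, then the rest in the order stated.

table();
translate([1367, 0, 0]) table();
translate([0, 0, 703]) beam(2534);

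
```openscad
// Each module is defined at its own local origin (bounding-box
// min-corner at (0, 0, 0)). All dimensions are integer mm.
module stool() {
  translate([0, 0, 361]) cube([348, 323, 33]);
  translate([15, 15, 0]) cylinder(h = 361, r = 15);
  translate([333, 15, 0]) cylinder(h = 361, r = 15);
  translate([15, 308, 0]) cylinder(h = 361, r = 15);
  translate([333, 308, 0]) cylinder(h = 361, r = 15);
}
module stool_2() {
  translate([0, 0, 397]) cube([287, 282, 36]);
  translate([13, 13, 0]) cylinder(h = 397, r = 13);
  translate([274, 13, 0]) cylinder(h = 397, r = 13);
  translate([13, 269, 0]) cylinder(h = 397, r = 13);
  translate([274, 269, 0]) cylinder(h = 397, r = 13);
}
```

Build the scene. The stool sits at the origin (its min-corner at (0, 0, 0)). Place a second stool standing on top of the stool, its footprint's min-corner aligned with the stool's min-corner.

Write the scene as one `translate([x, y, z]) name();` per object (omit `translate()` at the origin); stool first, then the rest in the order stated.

stool();
translate([0, 0, 394]) stool_2();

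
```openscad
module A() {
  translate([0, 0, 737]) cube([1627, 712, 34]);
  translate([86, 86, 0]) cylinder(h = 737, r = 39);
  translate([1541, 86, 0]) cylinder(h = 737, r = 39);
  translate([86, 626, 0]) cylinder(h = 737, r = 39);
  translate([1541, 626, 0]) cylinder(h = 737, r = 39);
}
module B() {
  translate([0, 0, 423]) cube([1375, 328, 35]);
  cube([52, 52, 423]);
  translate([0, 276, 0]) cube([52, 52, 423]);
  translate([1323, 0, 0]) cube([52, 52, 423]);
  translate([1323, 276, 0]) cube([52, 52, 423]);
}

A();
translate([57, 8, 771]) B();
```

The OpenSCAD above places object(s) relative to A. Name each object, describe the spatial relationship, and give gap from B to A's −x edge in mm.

A is a table. B is a bench. The bench is on top of the table. The gap from the bench to the table's −x edge is 57 mm.

The bench's min-x is at 57; the table's min-x is 0; gap = 57 mm.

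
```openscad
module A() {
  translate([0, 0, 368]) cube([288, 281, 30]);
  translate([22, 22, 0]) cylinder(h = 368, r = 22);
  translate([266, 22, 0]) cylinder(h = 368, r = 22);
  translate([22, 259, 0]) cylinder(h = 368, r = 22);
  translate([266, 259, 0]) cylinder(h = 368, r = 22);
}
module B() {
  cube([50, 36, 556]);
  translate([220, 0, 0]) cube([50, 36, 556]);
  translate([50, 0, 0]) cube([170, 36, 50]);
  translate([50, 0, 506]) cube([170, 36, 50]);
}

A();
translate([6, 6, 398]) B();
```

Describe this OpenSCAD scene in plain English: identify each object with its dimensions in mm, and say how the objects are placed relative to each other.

A is a simple wooden stool: a rectangular seat 288 mm (x) by 281 mm (y), 30 mm thick, top face at z = 398 mm, on four round legs, each 44 mm in diameter. The legs rest on z = 0, each leg's axis is inset half a diameter from the nearest pair of seat edges (so the leg's bounding box is flush with the corner).

B is a picture frame with a 170×456 mm rectangular opening (x by z) and a uniform 50 mm border on every side. Frame depth is 36 mm along y. It is built from two vertical stiles running the full outside height and two horizontal rails spanning the gap between the stiles.

The picture frame is on top of the stool.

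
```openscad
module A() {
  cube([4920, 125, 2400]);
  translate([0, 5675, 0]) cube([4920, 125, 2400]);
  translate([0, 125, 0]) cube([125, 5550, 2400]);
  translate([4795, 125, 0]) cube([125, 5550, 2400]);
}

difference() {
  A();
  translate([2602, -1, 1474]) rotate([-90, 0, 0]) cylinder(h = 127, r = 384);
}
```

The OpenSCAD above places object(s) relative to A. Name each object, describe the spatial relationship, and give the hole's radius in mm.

The subtracted cylinder has r = 384 mm.

A is a house frame. The house frame has a circular hole through its front wall. The hole's radius is 384 mm.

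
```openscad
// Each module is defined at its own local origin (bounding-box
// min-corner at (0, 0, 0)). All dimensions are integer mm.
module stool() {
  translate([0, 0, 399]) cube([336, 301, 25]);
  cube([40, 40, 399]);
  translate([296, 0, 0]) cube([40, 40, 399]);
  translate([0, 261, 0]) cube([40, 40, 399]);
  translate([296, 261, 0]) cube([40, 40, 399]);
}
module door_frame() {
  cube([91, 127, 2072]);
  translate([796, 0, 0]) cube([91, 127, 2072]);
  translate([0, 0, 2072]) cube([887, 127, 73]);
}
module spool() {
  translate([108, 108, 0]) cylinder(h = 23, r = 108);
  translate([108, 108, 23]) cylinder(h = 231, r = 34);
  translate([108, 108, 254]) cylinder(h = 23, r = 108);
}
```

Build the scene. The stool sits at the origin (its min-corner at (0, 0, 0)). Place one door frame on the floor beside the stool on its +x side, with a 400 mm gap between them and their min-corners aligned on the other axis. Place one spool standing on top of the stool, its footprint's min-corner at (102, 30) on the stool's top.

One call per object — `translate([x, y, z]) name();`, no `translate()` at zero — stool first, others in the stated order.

stool();
translate([736, 0, 0]) door_frame();
translate([102, 30, 424]) spool();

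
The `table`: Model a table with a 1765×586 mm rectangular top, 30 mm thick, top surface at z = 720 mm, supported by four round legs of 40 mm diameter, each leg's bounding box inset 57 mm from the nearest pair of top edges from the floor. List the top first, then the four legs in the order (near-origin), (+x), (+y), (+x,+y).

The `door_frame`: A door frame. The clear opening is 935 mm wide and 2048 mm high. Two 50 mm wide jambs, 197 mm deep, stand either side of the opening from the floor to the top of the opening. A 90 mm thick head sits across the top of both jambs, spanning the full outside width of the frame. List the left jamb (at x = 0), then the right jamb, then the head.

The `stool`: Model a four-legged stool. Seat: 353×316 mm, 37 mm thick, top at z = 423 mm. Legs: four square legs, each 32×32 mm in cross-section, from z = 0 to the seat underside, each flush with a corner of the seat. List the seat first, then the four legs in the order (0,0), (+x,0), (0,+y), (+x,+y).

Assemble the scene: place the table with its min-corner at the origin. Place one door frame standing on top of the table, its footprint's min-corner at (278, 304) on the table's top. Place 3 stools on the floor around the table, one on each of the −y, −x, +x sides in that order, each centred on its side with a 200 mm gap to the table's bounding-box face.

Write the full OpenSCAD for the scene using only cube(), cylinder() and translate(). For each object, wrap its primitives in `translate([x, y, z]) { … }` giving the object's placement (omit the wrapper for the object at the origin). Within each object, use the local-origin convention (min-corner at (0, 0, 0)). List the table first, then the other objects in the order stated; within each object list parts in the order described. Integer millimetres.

translate([0, 0, 690]) cube([1765, 586, 30]);
translate([77, 77, 0]) cylinder(h = 690, r = 20);
translate([1688, 77, 0]) cylinder(h = 690, r = 20);
translate([77, 509, 0]) cylinder(h = 690, r = 20);
translate([1688, 509, 0]) cylinder(h = 690, r = 20);
translate([278, 304, 720]) {
  cube([50, 197, 2048]);
  translate([985, 0, 0]) cube([50, 197, 2048]);
  translate([0, 0, 2048]) cube([1035, 197, 90]);
}
translate([706, -516, 0]) {
  translate([0, 0, 386]) cube([353, 316, 37]);
  cube([32, 32, 386]);
  translate([321, 0, 0]) cube([32, 32, 386]);
  translate([0, 284, 0]) cube([32, 32, 386]);
  translate([321, 284, 0]) cube([32, 32, 386]);
}
translate([-553, 135, 0]) {
  translate([0, 0, 386]) cube([353, 316, 37]);
  cube([32, 32, 386]);
  translate([321, 0, 0]) cube([32, 32, 386]);
  translate([0, 284, 0]) cube([32, 32, 386]);
  translate([321, 284, 0]) cube([32, 32, 386]);
}
translate([1965, 135, 0]) {
  translate([0, 0, 386]) cube([353, 316, 37]);
  cube([32, 32, 386]);
  translate([321, 0, 0]) cube([32, 32, 386]);
  translate([0, 284, 0]) cube([32, 32, 386]);
  translate([321, 284, 0]) cube([32, 32, 386]);
}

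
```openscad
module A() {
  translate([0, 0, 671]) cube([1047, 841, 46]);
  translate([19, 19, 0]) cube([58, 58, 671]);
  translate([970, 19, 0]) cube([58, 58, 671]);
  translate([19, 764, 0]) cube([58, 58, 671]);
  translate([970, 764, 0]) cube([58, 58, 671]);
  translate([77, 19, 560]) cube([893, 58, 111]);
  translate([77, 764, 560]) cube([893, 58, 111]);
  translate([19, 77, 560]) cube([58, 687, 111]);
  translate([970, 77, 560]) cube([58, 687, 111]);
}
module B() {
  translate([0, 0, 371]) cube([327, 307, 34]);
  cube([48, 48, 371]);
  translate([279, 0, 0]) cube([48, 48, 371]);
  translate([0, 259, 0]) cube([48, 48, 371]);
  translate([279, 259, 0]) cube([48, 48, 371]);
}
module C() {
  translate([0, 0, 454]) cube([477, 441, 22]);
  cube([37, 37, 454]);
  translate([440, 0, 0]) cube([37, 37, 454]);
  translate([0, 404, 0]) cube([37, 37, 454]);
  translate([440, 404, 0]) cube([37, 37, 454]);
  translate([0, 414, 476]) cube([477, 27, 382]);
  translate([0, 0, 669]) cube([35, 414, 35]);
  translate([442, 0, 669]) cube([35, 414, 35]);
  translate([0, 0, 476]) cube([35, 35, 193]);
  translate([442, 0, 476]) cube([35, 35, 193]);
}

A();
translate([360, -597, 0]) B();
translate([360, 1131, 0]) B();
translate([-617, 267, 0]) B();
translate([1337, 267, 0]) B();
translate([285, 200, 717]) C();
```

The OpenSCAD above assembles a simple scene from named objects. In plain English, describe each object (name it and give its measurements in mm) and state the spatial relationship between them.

A is a table with a 1047×841 mm rectangular top, 46 mm thick, top surface at z = 717 mm, supported by four 58×58 mm square legs, each inset 19 mm from the nearest pair of top edges, running from the floor. Four apron rails, 58 mm thick and 111 mm tall, run between adjacent legs with their top edges flush with the underside of the top and their outer faces flush with the legs' outer faces.

B is a four-legged stool. The seat is a 327×307×34 mm slab whose top surface is at z = 405 mm; four square legs, each 48×48 mm in cross-section, run from the floor (z = 0) to the underside of the seat, each flush with a corner of the seat.

C is a chair. The seat is a 477×441×22 mm slab with its top at z = 476 mm, on four 37×37 mm corner legs (flush with the seat edges, standing on z = 0). A flat backrest 27 mm thick, 382 mm tall, spans the full seat width and rises from the seat top along its +y edge, rear face flush with the rear of the seat. Two armrests of 35×35 mm section run along each side from the seat's front edge to the front of the backrest, top faces 228 mm above the seat top and outer faces flush with the seat's x-edges; a 35×35 mm post under the front of each armrest stands on the seat at the front corner.

Four stools sit around the table at the −y, +y, −x, +x sides. The chair is on top of the table, centred.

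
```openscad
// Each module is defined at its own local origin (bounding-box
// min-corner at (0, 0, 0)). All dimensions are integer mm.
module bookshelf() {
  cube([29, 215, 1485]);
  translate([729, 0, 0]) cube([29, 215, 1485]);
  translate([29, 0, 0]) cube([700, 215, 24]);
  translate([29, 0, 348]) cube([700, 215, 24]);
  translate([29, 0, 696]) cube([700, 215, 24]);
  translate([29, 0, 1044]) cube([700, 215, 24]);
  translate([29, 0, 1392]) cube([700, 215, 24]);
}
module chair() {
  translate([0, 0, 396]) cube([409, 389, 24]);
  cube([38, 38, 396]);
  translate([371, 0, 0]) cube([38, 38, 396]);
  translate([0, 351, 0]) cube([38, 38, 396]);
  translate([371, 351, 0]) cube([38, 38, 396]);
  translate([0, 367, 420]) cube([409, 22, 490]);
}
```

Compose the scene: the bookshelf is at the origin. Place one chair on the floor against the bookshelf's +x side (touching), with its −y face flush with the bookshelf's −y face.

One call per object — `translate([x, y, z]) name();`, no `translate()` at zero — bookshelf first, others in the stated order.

bookshelf();
translate([758, 0, 0]) chair();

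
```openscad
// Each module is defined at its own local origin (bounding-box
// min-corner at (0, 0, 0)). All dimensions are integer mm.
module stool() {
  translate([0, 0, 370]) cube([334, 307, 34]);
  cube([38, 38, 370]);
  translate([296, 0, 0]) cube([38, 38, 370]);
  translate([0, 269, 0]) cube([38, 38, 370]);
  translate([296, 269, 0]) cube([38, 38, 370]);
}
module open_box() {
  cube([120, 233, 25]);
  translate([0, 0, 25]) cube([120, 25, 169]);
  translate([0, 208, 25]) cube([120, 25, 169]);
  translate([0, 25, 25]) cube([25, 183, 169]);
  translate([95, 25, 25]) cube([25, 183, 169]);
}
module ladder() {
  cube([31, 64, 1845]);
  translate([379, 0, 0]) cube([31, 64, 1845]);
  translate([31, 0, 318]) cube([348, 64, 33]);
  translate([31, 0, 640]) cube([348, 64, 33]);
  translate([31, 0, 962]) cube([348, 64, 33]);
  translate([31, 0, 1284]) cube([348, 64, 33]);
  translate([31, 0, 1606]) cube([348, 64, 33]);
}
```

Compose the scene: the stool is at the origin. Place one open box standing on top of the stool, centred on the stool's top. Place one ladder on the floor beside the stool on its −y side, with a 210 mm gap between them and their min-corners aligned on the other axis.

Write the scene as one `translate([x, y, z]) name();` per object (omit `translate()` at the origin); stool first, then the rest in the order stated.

stool();
translate([107, 37, 404]) open_box();
translate([0, -274, 0]) ladder();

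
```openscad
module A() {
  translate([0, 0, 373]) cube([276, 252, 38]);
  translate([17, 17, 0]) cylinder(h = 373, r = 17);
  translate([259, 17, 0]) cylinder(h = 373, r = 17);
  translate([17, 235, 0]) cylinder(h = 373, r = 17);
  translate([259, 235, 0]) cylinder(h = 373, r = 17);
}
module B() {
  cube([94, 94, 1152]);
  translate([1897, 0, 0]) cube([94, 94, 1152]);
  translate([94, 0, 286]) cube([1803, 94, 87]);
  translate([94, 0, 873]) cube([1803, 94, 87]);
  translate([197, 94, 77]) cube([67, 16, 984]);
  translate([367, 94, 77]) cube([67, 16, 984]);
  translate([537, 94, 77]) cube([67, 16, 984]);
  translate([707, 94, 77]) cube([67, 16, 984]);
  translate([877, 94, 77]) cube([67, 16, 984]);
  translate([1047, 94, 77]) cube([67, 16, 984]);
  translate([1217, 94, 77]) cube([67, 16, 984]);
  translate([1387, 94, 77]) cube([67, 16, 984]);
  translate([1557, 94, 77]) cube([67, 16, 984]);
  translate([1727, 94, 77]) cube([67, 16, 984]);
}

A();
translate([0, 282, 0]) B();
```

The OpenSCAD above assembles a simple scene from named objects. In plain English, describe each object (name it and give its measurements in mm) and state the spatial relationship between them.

A is a four-legged stool. The seat is 276×252 mm, 38 mm thick, top at z = 411 mm. It stands on four round legs, each 34 mm in diameter, from z = 0 to the seat underside, each leg's axis is inset half a diameter from the nearest pair of seat edges (so the leg's bounding box is flush with the corner).

B is a fence section. Two 94×94 mm posts, 1152 mm tall, stand on the floor with a clear span of 1803 mm between their inner faces. Two horizontal rails of 94×87 mm section span the gap between the posts with their undersides at z = 286 mm and z = 873 mm, flush with the posts' −y face. 10 pickets, each 67 mm wide, 16 mm thick and 984 mm tall, are fixed to the +y face of the rails with their bottoms at z = 77 mm, evenly spaced across the span with equal gaps (rounded down to the nearest mm) at the −x end and between each pair — any rounding remainder accumulates at the +x end.

The fence section is on the floor beside the stool on its +y side.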